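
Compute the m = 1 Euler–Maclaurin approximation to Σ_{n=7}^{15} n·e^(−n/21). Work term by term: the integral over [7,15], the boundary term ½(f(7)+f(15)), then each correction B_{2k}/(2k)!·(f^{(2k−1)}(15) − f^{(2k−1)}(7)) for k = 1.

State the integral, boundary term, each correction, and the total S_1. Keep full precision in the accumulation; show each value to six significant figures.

S_1 ≈ 57.3782

∫_7^15 x·e^(−x/21) dx evaluates to 51.2269.
Endpoint term: (f(7) + f(15))/2 = (5.01572 + 7.34312)/2 = 6.17942.
So far: 57.4063.
Order-1 term: 1/12 · (0.139869 − 0.477688) = -0.0281515.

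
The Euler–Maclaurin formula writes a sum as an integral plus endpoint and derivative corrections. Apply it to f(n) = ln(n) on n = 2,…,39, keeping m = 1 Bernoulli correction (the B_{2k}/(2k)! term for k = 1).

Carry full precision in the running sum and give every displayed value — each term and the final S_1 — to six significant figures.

Integral: ∫_2^39 ln(x) dx = 104.493.
½[f(2) + f(39)] = ½[0.693147 + 3.66356] = 2.17835.
Running total after boundary: 106.671.
k=1: B_{2}/(2)! × [f^{(1)}(39) − f^{(1)}(2)] = 1/12 × (0.0256410 − 0.500000) = -0.0395299.

S_1 ≈ 106.631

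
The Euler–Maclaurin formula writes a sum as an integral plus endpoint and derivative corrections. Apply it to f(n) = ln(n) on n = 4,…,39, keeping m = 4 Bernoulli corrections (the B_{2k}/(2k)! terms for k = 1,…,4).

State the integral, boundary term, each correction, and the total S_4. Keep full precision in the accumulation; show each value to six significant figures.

S_4 ≈ 104.840

The integral term ∫_4^39 ln(x) dx = 102.334.
Boundary: ½(f(4) + f(39)) = ½(1.38629 + 3.66356) = 2.52493.
Integral + boundary = 104.859.
k=1: B_{2}/(2)! × [f^{(1)}(39) − f^{(1)}(4)] = 1/12 × (0.0256410 − 0.250000) = -0.0186966.
Partial sum through k=1: 104.840.
k=2: B_{4}/(4)! × [f^{(3)}(39) − f^{(3)}(4)] = −1/720 × (3.37160e-05 − 0.0312500) = 4.33559e-05.
Partial sum through k=2: 104.840.
k=3: B_{6}/(6)! × [f^{(5)}(39) − f^{(5)}(4)] = 1/30240 × (2.66004e-07 − 0.0234375) = -7.75041e-07.
Partial sum through k=3: 104.840.
k=4: B_{8}/(8)! × [f^{(7)}(39) − f^{(7)}(4)] = −1/1209600 × (5.24663e-09 − 0.0439453) = 3.63304e-08.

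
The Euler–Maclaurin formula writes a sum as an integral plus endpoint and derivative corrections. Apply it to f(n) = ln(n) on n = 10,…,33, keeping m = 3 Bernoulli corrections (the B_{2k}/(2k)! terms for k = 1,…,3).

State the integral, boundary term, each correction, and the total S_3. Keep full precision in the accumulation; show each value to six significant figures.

Integral: ∫_10^33 ln(x) dx = 69.3589.
½[f(10) + f(33)] = ½[2.30259 + 3.49651] = 2.89955.
So far: 72.2584.
Order-1 term: 1/12 · (0.0303030 − 0.100000) = -0.00580808.
Running total after k=1: 72.2526.
Order-2 term: −1/720 · (5.56529e-05 − 0.00200000) = 2.70048e-06.
Running total after k=2: 72.2526.
Order-3 term: 1/30240 · (6.13256e-07 − 0.000240000) = -7.91623e-09.

S_3 ≈ 72.2526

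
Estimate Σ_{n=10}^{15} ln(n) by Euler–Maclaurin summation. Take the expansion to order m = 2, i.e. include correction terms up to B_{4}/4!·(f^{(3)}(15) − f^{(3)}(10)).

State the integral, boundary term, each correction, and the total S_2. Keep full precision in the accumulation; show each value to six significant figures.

S_2 ≈ 15.0974

The integral term ∫_10^15 ln(x) dx = 12.5949.
Endpoint term: (f(10) + f(15))/2 = (2.30259 + 2.70805)/2 = 2.50532.
Integral + boundary = 15.1002.
Correction k=1: B_{2}/2! · (f^{(1)}(15) − f^{(1)}(10)) = 1/12 · (0.0666667 − 0.100000) = -0.00277778.
Partial sum through k=1: 15.0974.
Correction k=2: B_{4}/4! · (f^{(3)}(15) − f^{(3)}(10)) = −1/720 · (0.000592593 − 0.00200000) = 1.95473e-06.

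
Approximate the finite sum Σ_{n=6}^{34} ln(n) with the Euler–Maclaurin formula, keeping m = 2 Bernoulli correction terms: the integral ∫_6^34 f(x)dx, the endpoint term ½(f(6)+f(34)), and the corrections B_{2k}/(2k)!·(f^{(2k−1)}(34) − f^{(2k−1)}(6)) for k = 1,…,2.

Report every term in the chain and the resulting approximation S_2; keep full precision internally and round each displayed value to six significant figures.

The integral term ∫_6^34 ln(x) dx = 81.1457.
Endpoint term: (f(6) + f(34))/2 = (1.79176 + 3.52636)/2 = 2.65906.
So far: 83.8048.
Correction k=1: B_{2}/2! · (f^{(1)}(34) − f^{(1)}(6)) = 1/12 · (0.0294118 − 0.166667) = -0.0114379.
Partial sum through k=1: 83.7933.
Correction k=2: B_{4}/4! · (f^{(3)}(34) − f^{(3)}(6)) = −1/720 · (5.08854e-05 − 0.00925926) = 1.27894e-05.

S_2 ≈ 83.7933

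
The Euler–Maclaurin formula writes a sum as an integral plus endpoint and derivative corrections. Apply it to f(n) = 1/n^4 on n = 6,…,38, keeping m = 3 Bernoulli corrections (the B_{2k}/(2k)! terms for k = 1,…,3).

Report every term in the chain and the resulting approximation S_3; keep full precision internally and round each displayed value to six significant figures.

∫_6^38 1/x^4 dx evaluates to 0.00153714.
Endpoint term: (f(6) + f(38))/2 = (0.000771605 + 4.79585e-07)/2 = 0.000386042.
So far: 0.00192318.
Correction k=1: B_{2}/2! · (f^{(1)}(38) − f^{(1)}(6)) = 1/12 · (-5.04826e-08 − (-0.000514403)) = 4.28627e-05.
Partial sum through k=1: 0.00196604.
Correction k=2: B_{4}/4! · (f^{(3)}(38) − f^{(3)}(6)) = −1/720 · (-1.04881e-09 − (-0.000428669)) = -5.95373e-07.
Partial sum through k=2: 0.00196544.
Correction k=3: B_{6}/6! · (f^{(5)}(38) − f^{(5)}(6)) = 1/30240 · (-4.06740e-11 − (-0.000666819)) = 2.20509e-08.

S_3 ≈ 0.00196547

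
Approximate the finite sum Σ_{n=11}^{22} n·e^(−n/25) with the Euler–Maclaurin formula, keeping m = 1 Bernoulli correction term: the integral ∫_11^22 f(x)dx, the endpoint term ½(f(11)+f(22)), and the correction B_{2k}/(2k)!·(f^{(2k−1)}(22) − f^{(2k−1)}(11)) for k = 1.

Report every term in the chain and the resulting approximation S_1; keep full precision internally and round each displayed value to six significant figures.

Integral: ∫_11^22 x·e^(−x/25) dx = 92.2629.
½[f(11) + f(22)] = ½[7.08440 + 9.12522] = 8.10481.
So far: 100.368.
Order-1 term: 1/12 · (0.0497739 − 0.360660) = -0.0259072.

S_1 ≈ 100.342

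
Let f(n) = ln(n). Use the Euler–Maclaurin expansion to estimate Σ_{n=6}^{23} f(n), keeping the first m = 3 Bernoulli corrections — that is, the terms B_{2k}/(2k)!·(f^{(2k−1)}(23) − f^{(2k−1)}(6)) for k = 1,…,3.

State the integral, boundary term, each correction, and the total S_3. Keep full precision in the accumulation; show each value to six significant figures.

S_3 ≈ 46.8192

∫_6^23 ln(x) dx evaluates to 44.3658.
Boundary: ½(f(6) + f(23)) = ½(1.79176 + 3.13549) = 2.46363.
Integral + boundary = 46.8294.
Correction k=1: B_{2}/2! · (f^{(1)}(23) − f^{(1)}(6)) = 1/12 · (0.0434783 − 0.166667) = -0.0102657.
After k=1: 46.8192.
Correction k=2: B_{4}/4! · (f^{(3)}(23) − f^{(3)}(6)) = −1/720 · (0.000164379 − 0.00925926) = 1.26318e-05.
After k=2: 46.8192.
Correction k=3: B_{6}/6! · (f^{(5)}(23) − f^{(5)}(6)) = 1/30240 · (3.72883e-06 − 0.00308642) = -1.01941e-07.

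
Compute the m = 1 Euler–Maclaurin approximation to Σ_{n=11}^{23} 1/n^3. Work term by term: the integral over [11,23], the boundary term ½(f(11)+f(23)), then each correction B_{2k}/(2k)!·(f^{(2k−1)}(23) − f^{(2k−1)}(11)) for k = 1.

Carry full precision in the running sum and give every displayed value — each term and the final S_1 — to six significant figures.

S_1 ≈ 0.00361999

∫_11^23 1/x^3 dx evaluates to 0.00318705.
Boundary: ½(f(11) + f(23)) = ½(0.000751315 + 8.21895e-05) = 0.000416752.
Integral + boundary = 0.00360380.
Order-1 term: 1/12 · (-1.07204e-05 − (-0.000204904)) = 1.61820e-05.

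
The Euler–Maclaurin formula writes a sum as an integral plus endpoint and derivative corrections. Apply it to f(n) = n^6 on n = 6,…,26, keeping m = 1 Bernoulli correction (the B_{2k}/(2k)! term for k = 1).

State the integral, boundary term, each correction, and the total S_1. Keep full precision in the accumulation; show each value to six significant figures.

S_1 ≈ 1.30778e+09

The integral term ∫_6^26 x^6 dx = 1.14736e+09.
½[f(6) + f(26)] = ½[46656.0 + 3.08916e+08] = 1.54481e+08.
So far: 1.30184e+09.
k=1: B_{2}/(2)! × [f^{(1)}(26) − f^{(1)}(6)] = 1/12 × (7.12883e+07 − 46656.0) = 5.93680e+06.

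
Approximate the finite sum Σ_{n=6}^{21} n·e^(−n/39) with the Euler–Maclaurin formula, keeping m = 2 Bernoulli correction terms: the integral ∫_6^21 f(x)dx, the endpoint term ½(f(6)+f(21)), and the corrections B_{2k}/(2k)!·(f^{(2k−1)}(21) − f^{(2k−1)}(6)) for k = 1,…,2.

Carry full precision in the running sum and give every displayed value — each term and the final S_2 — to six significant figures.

S_2 ≈ 147.676

Integral: ∫_6^21 x·e^(−x/39) dx = 139.013.
Endpoint term: (f(6) + f(21))/2 = (5.14442 + 12.2566)/2 = 8.70049.
So far: 147.714.
Order-1 term: 1/12 · (0.269375 − 0.725496) = -0.0380101.
After k=1: 147.676.
Order-2 term: −1/720 · (0.000944553 − 0.00160441) = 9.16464e-07.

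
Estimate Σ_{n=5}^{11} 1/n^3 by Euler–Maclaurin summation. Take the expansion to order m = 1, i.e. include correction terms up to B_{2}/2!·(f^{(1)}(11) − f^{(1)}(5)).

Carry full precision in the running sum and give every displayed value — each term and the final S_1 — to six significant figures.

S_1 ≈ 0.0206264

The integral term ∫_5^11 1/x^3 dx = 0.0158678.
Boundary: ½(f(5) + f(11)) = ½(0.00800000 + 0.000751315) = 0.00437566.
So far: 0.0202434.
Order-1 term: 1/12 · (-0.000204904 − (-0.00480000)) = 0.000382925.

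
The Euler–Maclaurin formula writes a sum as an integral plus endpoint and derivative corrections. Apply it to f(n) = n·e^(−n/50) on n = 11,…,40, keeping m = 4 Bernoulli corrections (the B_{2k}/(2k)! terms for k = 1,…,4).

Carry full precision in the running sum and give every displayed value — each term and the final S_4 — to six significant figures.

The integral term ∫_11^40 x·e^(−x/50) dx = 425.702.
Boundary: ½(f(11) + f(40)) = ½(8.82771 + 17.9732) = 13.4004.
Integral + boundary = 439.102.
k=1: B_{2}/(2)! × [f^{(1)}(40) − f^{(1)}(11)] = 1/12 × (0.0898658 − 0.625965) = -0.0446749.
Partial sum through k=1: 439.058.
k=2: B_{4}/(4)! × [f^{(3)}(40) − f^{(3)}(11)] = −1/720 × (0.000395409 − 0.000892401) = 6.90266e-07.
Partial sum through k=2: 439.058.
k=3: B_{6}/(6)! × [f^{(5)}(40) − f^{(5)}(11)] = 1/30240 × (3.01949e-07 − 6.13766e-07) = -1.03114e-11.
Partial sum through k=3: 439.058.
k=4: B_{8}/(8)! × [f^{(7)}(40) − f^{(7)}(11)] = −1/1209600 × (1.78294e-10 − 3.48229e-10) = 1.40489e-16.

S_4 ≈ 439.058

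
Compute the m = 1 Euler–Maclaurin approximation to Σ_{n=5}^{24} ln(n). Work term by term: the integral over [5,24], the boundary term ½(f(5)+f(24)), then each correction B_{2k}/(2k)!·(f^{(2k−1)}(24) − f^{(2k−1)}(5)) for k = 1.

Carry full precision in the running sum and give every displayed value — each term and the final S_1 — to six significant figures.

∫_5^24 ln(x) dx evaluates to 49.2261.
½[f(5) + f(24)] = ½[1.60944 + 3.17805] = 2.39375.
Integral + boundary = 51.6198.
Order-1 term: 1/12 · (0.0416667 − 0.200000) = -0.0131944.

S_1 ≈ 51.6067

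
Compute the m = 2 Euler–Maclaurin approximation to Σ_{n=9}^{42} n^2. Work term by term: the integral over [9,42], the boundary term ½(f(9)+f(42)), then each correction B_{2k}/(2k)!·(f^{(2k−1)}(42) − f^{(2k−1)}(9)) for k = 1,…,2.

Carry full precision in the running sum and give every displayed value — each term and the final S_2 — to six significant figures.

Integral: ∫_9^42 x^2 dx = 24453.0.
Boundary: ½(f(9) + f(42)) = ½(81.0000 + 1764.00) = 922.500.
So far: 25375.5.
k=1: B_{2}/(2)! × [f^{(1)}(42) − f^{(1)}(9)] = 1/12 × (84.0000 − 18.0000) = 5.50000.
After k=1: 25381.0.
k=2: B_{4}/(4)! × [f^{(3)}(42) − f^{(3)}(9)] = −1/720 × (0.00000 − 0.00000) = 0.00000.

S_2 ≈ 25381.0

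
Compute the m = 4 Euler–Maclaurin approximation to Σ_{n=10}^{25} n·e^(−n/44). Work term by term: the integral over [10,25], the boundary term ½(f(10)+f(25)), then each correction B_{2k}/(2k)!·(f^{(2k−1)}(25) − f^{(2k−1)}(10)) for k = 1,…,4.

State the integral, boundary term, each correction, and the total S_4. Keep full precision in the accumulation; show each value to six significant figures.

∫_10^25 x·e^(−x/44) dx evaluates to 172.908.
Boundary: ½(f(10) + f(25)) = ½(7.96703 + 14.1639) = 11.0654.
So far: 183.973.
Order-1 term: 1/12 · (0.244649 − 0.615634) = -0.0309155.
Partial sum through k=1: 183.942.
Order-2 term: −1/720 · (0.000711652 − 0.00114103) = 5.96364e-07.
Partial sum through k=2: 183.942.
Order-3 term: 1/30240 · (6.69905e-07 − 1.01450e-06) = -1.13954e-11.
Partial sum through k=3: 183.942.
Order-4 term: −1/1209600 · (5.02180e-10 − 7.43608e-10) = 1.99593e-16.

S_4 ≈ 183.942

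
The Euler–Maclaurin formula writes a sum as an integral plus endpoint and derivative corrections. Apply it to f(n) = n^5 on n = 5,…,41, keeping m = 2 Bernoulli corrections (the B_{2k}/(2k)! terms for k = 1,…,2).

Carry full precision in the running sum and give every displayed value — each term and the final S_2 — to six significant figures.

The integral term ∫_5^41 x^5 dx = 7.91681e+08.
Boundary: ½(f(5) + f(41)) = ½(3125.00 + 1.15856e+08) = 5.79297e+07.
So far: 8.49611e+08.
Order-1 term: 1/12 · (1.41288e+07 − 3125.00) = 1.17714e+06.
Running total after k=1: 8.50788e+08.
Order-2 term: −1/720 · (100860 − 1500.00) = -138.000.

S_2 ≈ 8.50788e+08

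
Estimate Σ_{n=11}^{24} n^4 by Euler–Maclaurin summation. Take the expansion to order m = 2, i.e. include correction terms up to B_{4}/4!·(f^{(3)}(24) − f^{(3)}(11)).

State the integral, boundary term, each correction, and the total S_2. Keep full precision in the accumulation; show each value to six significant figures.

∫_11^24 x^4 dx evaluates to 1.56031e+06.
Endpoint term: (f(11) + f(24))/2 = (14641.0 + 331776)/2 = 173208.
Integral + boundary = 1.73352e+06.
Correction k=1: B_{2}/2! · (f^{(1)}(24) − f^{(1)}(11)) = 1/12 · (55296.0 − 5324.00) = 4164.33.
Partial sum through k=1: 1.73769e+06.
Correction k=2: B_{4}/4! · (f^{(3)}(24) − f^{(3)}(11)) = −1/720 · (576.000 − 264.000) = -0.433333.

S_2 ≈ 1.73769e+06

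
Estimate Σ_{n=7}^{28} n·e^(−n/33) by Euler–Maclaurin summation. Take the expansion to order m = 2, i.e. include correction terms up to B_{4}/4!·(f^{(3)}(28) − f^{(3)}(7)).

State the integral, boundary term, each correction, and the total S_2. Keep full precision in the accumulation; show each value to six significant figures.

S_2 ≈ 214.789

∫_7^28 x·e^(−x/33) dx evaluates to 206.013.
Endpoint term: (f(7) + f(28))/2 = (5.66207 + 11.9858)/2 = 8.82392.
Running total after boundary: 214.837.
k=1: B_{2}/(2)! × [f^{(1)}(28) − f^{(1)}(7)] = 1/12 × (0.0648580 − 0.637289) = -0.0477026.
Running total after k=1: 214.789.
k=2: B_{4}/(4)! × [f^{(3)}(28) − f^{(3)}(7)] = −1/720 × (0.000845715 − 0.00207073) = 1.70141e-06.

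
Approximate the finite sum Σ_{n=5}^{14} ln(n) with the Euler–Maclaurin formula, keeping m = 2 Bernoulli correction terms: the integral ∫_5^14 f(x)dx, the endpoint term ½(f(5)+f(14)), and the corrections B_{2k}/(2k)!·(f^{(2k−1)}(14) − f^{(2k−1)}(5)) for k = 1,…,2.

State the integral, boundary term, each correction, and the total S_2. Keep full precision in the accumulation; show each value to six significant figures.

Integral: ∫_5^14 ln(x) dx = 19.8996.
½[f(5) + f(14)] = ½[1.60944 + 2.63906] = 2.12425.
So far: 22.0239.
Correction k=1: B_{2}/2! · (f^{(1)}(14) − f^{(1)}(5)) = 1/12 · (0.0714286 − 0.200000) = -0.0107143.
Running total after k=1: 22.0131.
Correction k=2: B_{4}/4! · (f^{(3)}(14) − f^{(3)}(5)) = −1/720 · (0.000728863 − 0.0160000) = 2.12099e-05.

S_2 ≈ 22.0132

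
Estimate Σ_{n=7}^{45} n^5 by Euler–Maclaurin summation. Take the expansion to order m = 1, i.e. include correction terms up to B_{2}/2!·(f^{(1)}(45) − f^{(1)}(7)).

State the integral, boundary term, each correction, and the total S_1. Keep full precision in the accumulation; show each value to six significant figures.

Integral: ∫_7^45 x^5 dx = 1.38394e+09.
Boundary: ½(f(7) + f(45)) = ½(16807.0 + 1.84528e+08) = 9.22725e+07.
Running total after boundary: 1.47621e+09.
Correction k=1: B_{2}/2! · (f^{(1)}(45) − f^{(1)}(7)) = 1/12 · (2.05031e+07 − 12005.0) = 1.70759e+06.

S_1 ≈ 1.47792e+09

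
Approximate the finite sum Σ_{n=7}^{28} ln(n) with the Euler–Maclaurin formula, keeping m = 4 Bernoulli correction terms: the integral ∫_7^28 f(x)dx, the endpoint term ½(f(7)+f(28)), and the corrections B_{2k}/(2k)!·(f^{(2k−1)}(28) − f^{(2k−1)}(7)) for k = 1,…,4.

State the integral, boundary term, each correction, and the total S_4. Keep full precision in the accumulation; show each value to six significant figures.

S_4 ≈ 61.3105

The integral term ∫_7^28 ln(x) dx = 58.6804.
Endpoint term: (f(7) + f(28))/2 = (1.94591 + 3.33220)/2 = 2.63906.
So far: 61.3194.
k=1: B_{2}/(2)! × [f^{(1)}(28) − f^{(1)}(7)] = 1/12 × (0.0357143 − 0.142857) = -0.00892857.
After k=1: 61.3105.
k=2: B_{4}/(4)! × [f^{(3)}(28) − f^{(3)}(7)] = −1/720 × (9.11079e-05 − 0.00583090) = 7.97194e-06.
After k=2: 61.3105.
k=3: B_{6}/(6)! × [f^{(5)}(28) − f^{(5)}(7)] = 1/30240 × (1.39451e-06 − 0.00142798) = -4.71753e-08.
After k=3: 61.3105.
k=4: B_{8}/(8)! × [f^{(7)}(28) − f^{(7)}(7)] = −1/1209600 × (5.33613e-08 − 0.000874271) = 7.22733e-10.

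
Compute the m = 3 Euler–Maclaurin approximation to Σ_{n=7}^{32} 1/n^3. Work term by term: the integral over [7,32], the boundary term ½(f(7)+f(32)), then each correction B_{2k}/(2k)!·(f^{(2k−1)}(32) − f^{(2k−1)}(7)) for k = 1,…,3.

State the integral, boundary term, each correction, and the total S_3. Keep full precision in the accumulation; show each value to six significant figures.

S_3 ≈ 0.0112920

Integral: ∫_7^32 1/x^3 dx = 0.00971580.
½[f(7) + f(32)] = ½[0.00291545 + 3.05176e-05] = 0.00147298.
So far: 0.0111888.
k=1: B_{2}/(2)! × [f^{(1)}(32) − f^{(1)}(7)] = 1/12 × (-2.86102e-06 − (-0.00124948)) = 0.000103885.
Running total after k=1: 0.0112927.
k=2: B_{4}/(4)! × [f^{(3)}(32) − f^{(3)}(7)] = −1/720 × (-5.58794e-08 − (-0.000509992)) = -7.08244e-07.
Running total after k=2: 0.0112920.
k=3: B_{6}/(6)! × [f^{(5)}(32) − f^{(5)}(7)] = 1/30240 × (-2.29193e-09 − (-0.000437136)) = 1.44555e-08.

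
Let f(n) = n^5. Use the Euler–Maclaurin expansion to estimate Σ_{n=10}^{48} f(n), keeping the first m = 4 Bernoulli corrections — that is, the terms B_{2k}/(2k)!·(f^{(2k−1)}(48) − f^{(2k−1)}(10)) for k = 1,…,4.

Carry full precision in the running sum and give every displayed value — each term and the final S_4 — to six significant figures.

S_4 ≈ 2.16792e+09

∫_10^48 x^5 dx evaluates to 2.03827e+09.
½[f(10) + f(48)] = ½[100000 + 2.54804e+08] = 1.27452e+08.
So far: 2.16572e+09.
Correction k=1: B_{2}/2! · (f^{(1)}(48) − f^{(1)}(10)) = 1/12 · (2.65421e+07 − 50000.0) = 2.20767e+06.
After k=1: 2.16792e+09.
Correction k=2: B_{4}/4! · (f^{(3)}(48) − f^{(3)}(10)) = −1/720 · (138240 − 6000.00) = -183.667.
After k=2: 2.16792e+09.
Correction k=3: B_{6}/6! · (f^{(5)}(48) − f^{(5)}(10)) = 1/30240 · (120.000 − 120.000) = 0.00000.
After k=3: 2.16792e+09.
Correction k=4: B_{8}/8! · (f^{(7)}(48) − f^{(7)}(10)) = −1/1209600 · (0.00000 − 0.00000) = 0.00000.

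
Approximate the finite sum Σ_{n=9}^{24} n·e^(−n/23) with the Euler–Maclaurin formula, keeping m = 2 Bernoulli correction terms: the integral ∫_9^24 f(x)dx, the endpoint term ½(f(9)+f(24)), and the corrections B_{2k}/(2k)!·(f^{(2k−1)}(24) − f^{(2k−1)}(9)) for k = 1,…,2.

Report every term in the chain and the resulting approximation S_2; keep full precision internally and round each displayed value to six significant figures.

S_2 ≈ 124.140

The integral term ∫_9^24 x·e^(−x/23) dx = 116.906.
Endpoint term: (f(9) + f(24))/2 = (6.08557 + 8.45346)/2 = 7.26951.
Running total after boundary: 124.176.
k=1: B_{2}/(2)! × [f^{(1)}(24) − f^{(1)}(9)] = 1/12 × (-0.0153142 − 0.411584) = -0.0355749.
Running total after k=1: 124.140.
k=2: B_{4}/(4)! × [f^{(3)}(24) − f^{(3)}(9)] = −1/720 × (0.00130272 − 0.00333447) = 2.82187e-06.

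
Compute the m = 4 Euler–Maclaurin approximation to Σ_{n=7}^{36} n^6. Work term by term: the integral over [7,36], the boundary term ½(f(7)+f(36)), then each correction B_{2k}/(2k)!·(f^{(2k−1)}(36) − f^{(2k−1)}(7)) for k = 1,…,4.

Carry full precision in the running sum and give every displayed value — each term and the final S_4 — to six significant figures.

The integral term ∫_7^36 x^6 dx = 1.11948e+10.
Boundary: ½(f(7) + f(36)) = ½(117649 + 2.17678e+09) = 1.08845e+09.
Running total after boundary: 1.22832e+10.
Correction k=1: B_{2}/2! · (f^{(1)}(36) − f^{(1)}(7)) = 1/12 · (3.62797e+08 − 100842) = 3.02247e+07.
Running total after k=1: 1.23134e+10.
Correction k=2: B_{4}/4! · (f^{(3)}(36) − f^{(3)}(7)) = −1/720 · (5.59872e+06 − 41160.0) = -7718.83.
Running total after k=2: 1.23134e+10.
Correction k=3: B_{6}/6! · (f^{(5)}(36) − f^{(5)}(7)) = 1/30240 · (25920.0 − 5040.00) = 0.690476.
Running total after k=3: 1.23134e+10.
Correction k=4: B_{8}/8! · (f^{(7)}(36) − f^{(7)}(7)) = −1/1209600 · (0.00000 − 0.00000) = 0.00000.

S_4 ≈ 1.23134e+10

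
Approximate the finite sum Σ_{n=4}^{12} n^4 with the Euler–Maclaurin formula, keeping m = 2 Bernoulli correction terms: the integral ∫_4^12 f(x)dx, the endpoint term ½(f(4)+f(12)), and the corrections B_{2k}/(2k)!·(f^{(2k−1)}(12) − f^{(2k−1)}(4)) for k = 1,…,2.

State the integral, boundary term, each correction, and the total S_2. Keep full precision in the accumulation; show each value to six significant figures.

S_2 ≈ 60612.0

Integral: ∫_4^12 x^4 dx = 49561.6.
Boundary: ½(f(4) + f(12)) = ½(256.000 + 20736.0) = 10496.0.
Integral + boundary = 60057.6.
Order-1 term: 1/12 · (6912.00 − 256.000) = 554.667.
After k=1: 60612.3.
Order-2 term: −1/720 · (288.000 − 96.0000) = -0.266667.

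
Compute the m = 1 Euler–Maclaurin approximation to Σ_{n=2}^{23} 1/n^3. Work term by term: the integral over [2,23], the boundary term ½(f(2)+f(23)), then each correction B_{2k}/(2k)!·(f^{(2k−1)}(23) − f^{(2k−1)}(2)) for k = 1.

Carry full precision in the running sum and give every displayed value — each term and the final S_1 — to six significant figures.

S_1 ≈ 0.202220

Integral: ∫_2^23 1/x^3 dx = 0.124055.
½[f(2) + f(23)] = ½[0.125000 + 8.21895e-05] = 0.0625411.
Running total after boundary: 0.186596.
Order-1 term: 1/12 · (-1.07204e-05 − (-0.187500)) = 0.0156241.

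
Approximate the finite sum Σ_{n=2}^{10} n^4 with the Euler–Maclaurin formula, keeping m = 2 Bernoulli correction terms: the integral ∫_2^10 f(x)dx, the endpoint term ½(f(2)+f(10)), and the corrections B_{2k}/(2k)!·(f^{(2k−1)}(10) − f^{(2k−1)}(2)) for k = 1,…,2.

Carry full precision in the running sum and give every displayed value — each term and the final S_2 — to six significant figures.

∫_2^10 x^4 dx evaluates to 19993.6.
Boundary: ½(f(2) + f(10)) = ½(16.0000 + 10000.0) = 5008.00.
Integral + boundary = 25001.6.
k=1: B_{2}/(2)! × [f^{(1)}(10) − f^{(1)}(2)] = 1/12 × (4000.00 − 32.0000) = 330.667.
Running total after k=1: 25332.3.
k=2: B_{4}/(4)! × [f^{(3)}(10) − f^{(3)}(2)] = −1/720 × (240.000 − 48.0000) = -0.266667.

S_2 ≈ 25332.0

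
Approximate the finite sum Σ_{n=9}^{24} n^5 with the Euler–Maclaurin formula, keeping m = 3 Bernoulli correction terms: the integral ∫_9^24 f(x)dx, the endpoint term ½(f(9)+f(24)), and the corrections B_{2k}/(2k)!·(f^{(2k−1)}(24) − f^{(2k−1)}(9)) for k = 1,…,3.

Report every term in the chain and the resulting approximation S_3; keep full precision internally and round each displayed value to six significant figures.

S_3 ≈ 3.59082e+07

∫_9^24 x^5 dx evaluates to 3.17619e+07.
½[f(9) + f(24)] = ½[59049.0 + 7.96262e+06] = 4.01084e+06.
Integral + boundary = 3.57728e+07.
k=1: B_{2}/(2)! × [f^{(1)}(24) − f^{(1)}(9)] = 1/12 × (1.65888e+06 − 32805.0) = 135506.
After k=1: 3.59083e+07.
k=2: B_{4}/(4)! × [f^{(3)}(24) − f^{(3)}(9)] = −1/720 × (34560.0 − 4860.00) = -41.2500.
After k=2: 3.59082e+07.
k=3: B_{6}/(6)! × [f^{(5)}(24) − f^{(5)}(9)] = 1/30240 × (120.000 − 120.000) = 0.00000.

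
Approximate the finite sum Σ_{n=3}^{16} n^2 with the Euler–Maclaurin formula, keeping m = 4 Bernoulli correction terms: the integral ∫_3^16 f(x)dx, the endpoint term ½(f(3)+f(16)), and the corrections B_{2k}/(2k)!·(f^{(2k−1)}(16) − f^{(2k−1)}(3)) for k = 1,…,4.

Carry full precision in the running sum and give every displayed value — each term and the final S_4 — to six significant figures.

S_4 ≈ 1491.00

The integral term ∫_3^16 x^2 dx = 1356.33.
Endpoint term: (f(3) + f(16))/2 = (9.00000 + 256.000)/2 = 132.500.
Integral + boundary = 1488.83.
Correction k=1: B_{2}/2! · (f^{(1)}(16) − f^{(1)}(3)) = 1/12 · (32.0000 − 6.00000) = 2.16667.
After k=1: 1491.00.
Correction k=2: B_{4}/4! · (f^{(3)}(16) − f^{(3)}(3)) = −1/720 · (0.00000 − 0.00000) = 0.00000.
After k=2: 1491.00.
Correction k=3: B_{6}/6! · (f^{(5)}(16) − f^{(5)}(3)) = 1/30240 · (0.00000 − 0.00000) = 0.00000.
After k=3: 1491.00.
Correction k=4: B_{8}/8! · (f^{(7)}(16) − f^{(7)}(3)) = −1/1209600 · (0.00000 − 0.00000) = 0.00000.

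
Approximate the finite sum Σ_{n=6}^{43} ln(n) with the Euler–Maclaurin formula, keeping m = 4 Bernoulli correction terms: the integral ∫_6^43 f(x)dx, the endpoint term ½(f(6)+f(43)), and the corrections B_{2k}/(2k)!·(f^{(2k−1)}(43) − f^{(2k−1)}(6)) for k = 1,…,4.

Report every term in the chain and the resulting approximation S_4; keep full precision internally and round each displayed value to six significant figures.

S_4 ≈ 116.746

∫_6^43 ln(x) dx evaluates to 113.981.
Endpoint term: (f(6) + f(43))/2 = (1.79176 + 3.76120)/2 = 2.77648.
Running total after boundary: 116.758.
Correction k=1: B_{2}/2! · (f^{(1)}(43) − f^{(1)}(6)) = 1/12 · (0.0232558 − 0.166667) = -0.0119509.
Running total after k=1: 116.746.
Correction k=2: B_{4}/4! · (f^{(3)}(43) − f^{(3)}(6)) = −1/720 · (2.51550e-05 − 0.00925926) = 1.28251e-05.
Running total after k=2: 116.746.
Correction k=3: B_{6}/6! · (f^{(5)}(43) − f^{(5)}(6)) = 1/30240 · (1.63256e-07 − 0.00308642) = -1.02059e-07.
Running total after k=3: 116.746.
Correction k=4: B_{8}/8! · (f^{(7)}(43) − f^{(7)}(6)) = −1/1209600 · (2.64883e-09 − 0.00257202) = 2.12633e-09.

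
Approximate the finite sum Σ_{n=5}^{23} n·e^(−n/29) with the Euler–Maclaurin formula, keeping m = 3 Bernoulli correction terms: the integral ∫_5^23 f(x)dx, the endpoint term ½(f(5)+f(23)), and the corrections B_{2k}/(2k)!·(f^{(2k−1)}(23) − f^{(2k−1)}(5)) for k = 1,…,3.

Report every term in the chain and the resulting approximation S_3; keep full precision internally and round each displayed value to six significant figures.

S_3 ≈ 154.828

The integral term ∫_5^23 x·e^(−x/29) dx = 147.571.
Endpoint term: (f(5) + f(23))/2 = (4.20815 + 10.4061)/2 = 7.30712.
So far: 154.878.
Correction k=1: B_{2}/2! · (f^{(1)}(23) − f^{(1)}(5)) = 1/12 · (0.0936080 − 0.696522) = -0.0502428.
Partial sum through k=1: 154.828.
Correction k=2: B_{4}/4! · (f^{(3)}(23) − f^{(3)}(5)) = −1/720 · (0.00118726 − 0.00282971) = 2.28118e-06.
Partial sum through k=2: 154.828.
Correction k=3: B_{6}/6! · (f^{(5)}(23) − f^{(5)}(5)) = 1/30240 · (2.69110e-06 − 5.74460e-06) = -1.00976e-10.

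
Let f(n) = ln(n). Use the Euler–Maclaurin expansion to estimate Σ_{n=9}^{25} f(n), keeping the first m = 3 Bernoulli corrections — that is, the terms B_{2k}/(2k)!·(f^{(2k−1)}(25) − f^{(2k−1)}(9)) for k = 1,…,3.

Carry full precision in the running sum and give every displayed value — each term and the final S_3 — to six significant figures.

S_3 ≈ 47.3990

The integral term ∫_9^25 ln(x) dx = 44.6969.
½[f(9) + f(25)] = ½[2.19722 + 3.21888] = 2.70805.
Running total after boundary: 47.4049.
k=1: B_{2}/(2)! × [f^{(1)}(25) − f^{(1)}(9)] = 1/12 × (0.0400000 − 0.111111) = -0.00592593.
After k=1: 47.3990.
k=2: B_{4}/(4)! × [f^{(3)}(25) − f^{(3)}(9)] = −1/720 × (0.000128000 − 0.00274348) = 3.63262e-06.
After k=2: 47.3990.
k=3: B_{6}/(6)! × [f^{(5)}(25) − f^{(5)}(9)] = 1/30240 × (2.45760e-06 − 0.000406442) = -1.33593e-08.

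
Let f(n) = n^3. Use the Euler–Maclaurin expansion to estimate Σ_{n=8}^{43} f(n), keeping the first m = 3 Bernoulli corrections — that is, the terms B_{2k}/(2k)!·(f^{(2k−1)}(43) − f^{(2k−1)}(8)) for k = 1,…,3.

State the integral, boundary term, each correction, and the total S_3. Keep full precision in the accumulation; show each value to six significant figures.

The integral term ∫_8^43 x^3 dx = 853676.
Endpoint term: (f(8) + f(43))/2 = (512.000 + 79507.0)/2 = 40009.5.
So far: 893686.
Order-1 term: 1/12 · (5547.00 − 192.000) = 446.250.
After k=1: 894132.
Order-2 term: −1/720 · (6.00000 − 6.00000) = 0.00000.
After k=2: 894132.
Order-3 term: 1/30240 · (0.00000 − 0.00000) = 0.00000.

S_3 ≈ 894132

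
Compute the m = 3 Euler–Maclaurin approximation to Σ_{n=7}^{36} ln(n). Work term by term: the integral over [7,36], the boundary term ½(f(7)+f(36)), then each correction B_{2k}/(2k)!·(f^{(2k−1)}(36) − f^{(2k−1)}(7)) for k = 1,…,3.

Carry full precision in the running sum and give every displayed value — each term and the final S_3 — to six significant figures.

S_3 ≈ 89.1404

Integral: ∫_7^36 ln(x) dx = 86.3853.
½[f(7) + f(36)] = ½[1.94591 + 3.58352] = 2.76471.
Running total after boundary: 89.1500.
Order-1 term: 1/12 · (0.0277778 − 0.142857) = -0.00958995.
Partial sum through k=1: 89.1404.
Order-2 term: −1/720 · (4.28669e-05 − 0.00583090) = 8.03894e-06.
Partial sum through k=2: 89.1404.
Order-3 term: 1/30240 · (3.96916e-07 − 0.00142798) = -4.72083e-08.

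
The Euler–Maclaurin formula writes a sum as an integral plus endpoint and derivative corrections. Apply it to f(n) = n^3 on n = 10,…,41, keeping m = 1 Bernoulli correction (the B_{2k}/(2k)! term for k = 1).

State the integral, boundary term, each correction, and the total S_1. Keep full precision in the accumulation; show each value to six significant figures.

The integral term ∫_10^41 x^3 dx = 703940.
Endpoint term: (f(10) + f(41))/2 = (1000.00 + 68921.0)/2 = 34960.5.
Integral + boundary = 738901.
Order-1 term: 1/12 · (5043.00 − 300.000) = 395.250.

S_1 ≈ 739296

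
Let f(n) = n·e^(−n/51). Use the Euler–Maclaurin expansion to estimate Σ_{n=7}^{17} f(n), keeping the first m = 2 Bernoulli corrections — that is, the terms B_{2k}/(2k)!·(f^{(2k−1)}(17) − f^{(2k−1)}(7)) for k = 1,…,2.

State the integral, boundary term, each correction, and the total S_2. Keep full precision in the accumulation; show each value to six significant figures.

S_2 ≈ 102.819

The integral term ∫_7^17 x·e^(−x/51) dx = 93.7000.
Endpoint term: (f(7) + f(17))/2 = (6.10224 + 12.1810)/2 = 9.14163.
Integral + boundary = 102.842.
k=1: B_{2}/(2)! × [f^{(1)}(17) − f^{(1)}(7)] = 1/12 × (0.477688 − 0.752096) = -0.0228674.
Running total after k=1: 102.819.
k=2: B_{4}/(4)! × [f^{(3)}(17) − f^{(3)}(7)] = −1/720 × (0.000734621 − 0.000959474) = 3.12296e-07.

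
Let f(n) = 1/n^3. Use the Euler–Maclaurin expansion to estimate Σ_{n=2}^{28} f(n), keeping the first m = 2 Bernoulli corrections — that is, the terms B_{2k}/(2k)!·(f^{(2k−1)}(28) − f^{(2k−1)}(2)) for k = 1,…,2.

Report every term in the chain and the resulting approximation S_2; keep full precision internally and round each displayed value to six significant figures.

Integral: ∫_2^28 1/x^3 dx = 0.124362.
½[f(2) + f(28)] = ½[0.125000 + 4.55539e-05] = 0.0625228.
Running total after boundary: 0.186885.
k=1: B_{2}/(2)! × [f^{(1)}(28) − f^{(1)}(2)] = 1/12 × (-4.88078e-06 − (-0.187500)) = 0.0156246.
After k=1: 0.202510.
k=2: B_{4}/(4)! × [f^{(3)}(28) − f^{(3)}(2)] = −1/720 × (-1.24510e-07 − (-0.937500)) = -0.00130208.

S_2 ≈ 0.201208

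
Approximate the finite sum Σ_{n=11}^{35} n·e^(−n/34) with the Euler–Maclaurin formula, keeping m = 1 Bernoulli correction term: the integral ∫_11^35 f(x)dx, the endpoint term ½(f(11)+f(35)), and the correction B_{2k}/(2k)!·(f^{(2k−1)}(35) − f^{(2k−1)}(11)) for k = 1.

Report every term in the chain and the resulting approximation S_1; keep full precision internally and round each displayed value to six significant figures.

∫_11^35 x·e^(−x/34) dx evaluates to 269.063.
Boundary: ½(f(11) + f(35)) = ½(7.95950 + 12.5026) = 10.2310.
Running total after boundary: 279.294.
Order-1 term: 1/12 · (-0.0105064 − 0.489488) = -0.0416662.

S_1 ≈ 279.252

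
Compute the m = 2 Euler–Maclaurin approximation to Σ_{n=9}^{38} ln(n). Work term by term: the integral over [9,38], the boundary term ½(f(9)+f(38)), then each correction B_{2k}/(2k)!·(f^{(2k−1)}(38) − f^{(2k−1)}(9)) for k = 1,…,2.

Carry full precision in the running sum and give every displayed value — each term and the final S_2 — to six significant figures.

S_2 ≈ 92.3636

Integral: ∫_9^38 ln(x) dx = 89.4533.
½[f(9) + f(38)] = ½[2.19722 + 3.63759] = 2.91741.
So far: 92.3707.
Order-1 term: 1/12 · (0.0263158 − 0.111111) = -0.00706628.
Running total after k=1: 92.3636.
Order-2 term: −1/720 · (3.64485e-05 − 0.00274348) = 3.75977e-06.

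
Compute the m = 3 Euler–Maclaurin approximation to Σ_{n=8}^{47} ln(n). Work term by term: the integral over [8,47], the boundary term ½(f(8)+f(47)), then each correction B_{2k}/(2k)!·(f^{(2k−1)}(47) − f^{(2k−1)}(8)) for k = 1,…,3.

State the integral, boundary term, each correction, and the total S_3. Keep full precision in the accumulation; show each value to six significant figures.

S_3 ≈ 128.278

Integral: ∫_8^47 ln(x) dx = 125.321.
Boundary: ½(f(8) + f(47)) = ½(2.07944 + 3.85015) = 2.96479.
Running total after boundary: 128.286.
k=1: B_{2}/(2)! × [f^{(1)}(47) − f^{(1)}(8)] = 1/12 × (0.0212766 − 0.125000) = -0.00864362.
After k=1: 128.278.
k=2: B_{4}/(4)! × [f^{(3)}(47) − f^{(3)}(8)] = −1/720 × (1.92636e-05 − 0.00390625) = 5.39859e-06.
After k=2: 128.278.
k=3: B_{6}/(6)! × [f^{(5)}(47) − f^{(5)}(8)] = 1/30240 × (1.04646e-07 − 0.000732422) = -2.42168e-08.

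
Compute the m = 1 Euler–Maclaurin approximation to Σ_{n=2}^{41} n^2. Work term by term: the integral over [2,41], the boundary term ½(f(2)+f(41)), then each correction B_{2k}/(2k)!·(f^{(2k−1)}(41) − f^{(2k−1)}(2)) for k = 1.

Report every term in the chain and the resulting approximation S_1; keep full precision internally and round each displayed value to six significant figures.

The integral term ∫_2^41 x^2 dx = 22971.0.
Boundary: ½(f(2) + f(41)) = ½(4.00000 + 1681.00) = 842.500.
Integral + boundary = 23813.5.
Order-1 term: 1/12 · (82.0000 − 4.00000) = 6.50000.

S_1 ≈ 23820.0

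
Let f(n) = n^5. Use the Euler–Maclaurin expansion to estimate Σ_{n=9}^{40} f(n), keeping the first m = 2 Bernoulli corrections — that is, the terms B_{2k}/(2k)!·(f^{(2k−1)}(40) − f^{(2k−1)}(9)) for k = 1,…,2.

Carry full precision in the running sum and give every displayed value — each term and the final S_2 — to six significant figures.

S_2 ≈ 7.34871e+08

∫_9^40 x^5 dx evaluates to 6.82578e+08.
Endpoint term: (f(9) + f(40))/2 = (59049.0 + 1.02400e+08)/2 = 5.12295e+07.
Running total after boundary: 7.33808e+08.
Correction k=1: B_{2}/2! · (f^{(1)}(40) − f^{(1)}(9)) = 1/12 · (1.28000e+07 − 32805.0) = 1.06393e+06.
Partial sum through k=1: 7.34872e+08.
Correction k=2: B_{4}/4! · (f^{(3)}(40) − f^{(3)}(9)) = −1/720 · (96000.0 − 4860.00) = -126.583.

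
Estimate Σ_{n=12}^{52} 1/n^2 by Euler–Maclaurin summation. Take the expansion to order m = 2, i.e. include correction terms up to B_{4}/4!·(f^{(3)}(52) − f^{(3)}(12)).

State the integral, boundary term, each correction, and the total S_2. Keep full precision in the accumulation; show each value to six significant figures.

S_2 ≈ 0.0678548

Integral: ∫_12^52 1/x^2 dx = 0.0641026.
Boundary: ½(f(12) + f(52)) = ½(0.00694444 + 0.000369822) = 0.00365713.
So far: 0.0677597.
Order-1 term: 1/12 · (-1.42239e-05 − (-0.00115741)) = 9.52653e-05.
After k=1: 0.0678550.
Order-2 term: −1/720 · (-6.31240e-08 − (-9.64506e-05)) = -1.33872e-07.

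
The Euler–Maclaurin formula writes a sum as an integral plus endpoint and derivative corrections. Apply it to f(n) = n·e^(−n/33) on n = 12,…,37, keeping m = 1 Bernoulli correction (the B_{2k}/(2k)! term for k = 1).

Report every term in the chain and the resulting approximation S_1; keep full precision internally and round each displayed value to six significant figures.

S_1 ≈ 289.655

Integral: ∫_12^37 x·e^(−x/33) dx = 279.495.
Endpoint term: (f(12) + f(37))/2 = (8.34173 + 12.0577)/2 = 10.1997.
So far: 289.695.
Correction k=1: B_{2}/2! · (f^{(1)}(37) − f^{(1)}(12)) = 1/12 · (-0.0395012 − 0.442364) = -0.0401555.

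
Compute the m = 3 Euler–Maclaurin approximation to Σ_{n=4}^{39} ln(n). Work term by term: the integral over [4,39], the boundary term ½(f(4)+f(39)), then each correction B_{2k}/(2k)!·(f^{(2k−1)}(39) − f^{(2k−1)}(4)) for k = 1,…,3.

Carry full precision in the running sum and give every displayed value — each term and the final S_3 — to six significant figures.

S_3 ≈ 104.840

∫_4^39 ln(x) dx evaluates to 102.334.
Boundary: ½(f(4) + f(39)) = ½(1.38629 + 3.66356) = 2.52493.
Integral + boundary = 104.859.
k=1: B_{2}/(2)! × [f^{(1)}(39) − f^{(1)}(4)] = 1/12 × (0.0256410 − 0.250000) = -0.0186966.
Running total after k=1: 104.840.
k=2: B_{4}/(4)! × [f^{(3)}(39) − f^{(3)}(4)] = −1/720 × (3.37160e-05 − 0.0312500) = 4.33559e-05.
Running total after k=2: 104.840.
k=3: B_{6}/(6)! × [f^{(5)}(39) − f^{(5)}(4)] = 1/30240 × (2.66004e-07 − 0.0234375) = -7.75041e-07.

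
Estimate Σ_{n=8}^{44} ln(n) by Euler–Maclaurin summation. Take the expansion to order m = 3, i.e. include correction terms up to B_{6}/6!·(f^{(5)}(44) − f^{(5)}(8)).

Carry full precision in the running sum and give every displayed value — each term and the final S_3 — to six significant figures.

∫_8^44 ln(x) dx evaluates to 113.869.
Boundary: ½(f(8) + f(44)) = ½(2.07944 + 3.78419) = 2.93182.
Integral + boundary = 116.801.
k=1: B_{2}/(2)! × [f^{(1)}(44) − f^{(1)}(8)] = 1/12 × (0.0227273 − 0.125000) = -0.00852273.
After k=1: 116.792.
k=2: B_{4}/(4)! × [f^{(3)}(44) − f^{(3)}(8)] = −1/720 × (2.34786e-05 − 0.00390625) = 5.39274e-06.
After k=2: 116.792.
k=3: B_{6}/(6)! × [f^{(5)}(44) − f^{(5)}(8)] = 1/30240 × (1.45528e-07 − 0.000732422) = -2.42155e-08.

S_3 ≈ 116.792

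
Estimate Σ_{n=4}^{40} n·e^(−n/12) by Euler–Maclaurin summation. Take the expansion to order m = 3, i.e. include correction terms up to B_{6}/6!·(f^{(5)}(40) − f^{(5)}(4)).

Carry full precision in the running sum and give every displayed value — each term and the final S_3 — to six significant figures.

The integral term ∫_4^40 x·e^(−x/12) dx = 115.313.
Boundary: ½(f(4) + f(40)) = ½(2.86613 + 1.42696) = 2.14654.
So far: 117.460.
Correction k=1: B_{2}/2! · (f^{(1)}(40) − f^{(1)}(4)) = 1/12 · (-0.0832393 − 0.477688) = -0.0467439.
Partial sum through k=1: 117.413.
Correction k=2: B_{4}/4! · (f^{(3)}(40) − f^{(3)}(4)) = −1/720 · (-8.25787e-05 − 0.0132691) = 1.85440e-05.
Partial sum through k=2: 117.413.
Correction k=3: B_{6}/6! · (f^{(5)}(40) − f^{(5)}(4)) = 1/30240 · (2.86732e-06 − 0.000161256) = -5.23773e-09.

S_3 ≈ 117.413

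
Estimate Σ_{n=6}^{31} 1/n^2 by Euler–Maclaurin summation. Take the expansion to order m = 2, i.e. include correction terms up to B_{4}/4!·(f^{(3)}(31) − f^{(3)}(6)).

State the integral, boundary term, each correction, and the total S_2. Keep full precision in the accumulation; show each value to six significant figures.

Integral: ∫_6^31 1/x^2 dx = 0.134409.
½[f(6) + f(31)] = ½[0.0277778 + 0.00104058] = 0.0144092.
Running total after boundary: 0.148818.
k=1: B_{2}/(2)! × [f^{(1)}(31) − f^{(1)}(6)] = 1/12 × (-6.71344e-05 − (-0.00925926)) = 0.000766010.
Running total after k=1: 0.149584.
k=2: B_{4}/(4)! × [f^{(3)}(31) − f^{(3)}(6)] = −1/720 × (-8.38306e-07 − (-0.00308642)) = -4.28553e-06.

S_2 ≈ 0.149580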